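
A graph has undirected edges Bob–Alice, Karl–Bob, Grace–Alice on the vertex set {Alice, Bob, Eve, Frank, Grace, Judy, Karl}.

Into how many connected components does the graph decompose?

4

From Alice: component {Alice, Bob, Grace, Karl}.
From Eve: component {Eve}.
From Frank: component {Frank}.
From Judy: component {Judy}.
That's 4 components.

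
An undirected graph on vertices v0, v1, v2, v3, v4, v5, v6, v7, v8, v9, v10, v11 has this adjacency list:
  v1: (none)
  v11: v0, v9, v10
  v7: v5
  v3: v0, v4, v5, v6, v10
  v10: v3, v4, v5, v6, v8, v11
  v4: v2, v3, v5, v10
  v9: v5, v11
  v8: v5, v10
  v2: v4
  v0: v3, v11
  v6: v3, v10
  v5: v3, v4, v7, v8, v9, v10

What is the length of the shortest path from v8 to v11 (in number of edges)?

2

Distance 0: v8.
Distance 1: v5, v10.
Distance 2: v3, v4, v6, v7, v9, v11 — contains v11.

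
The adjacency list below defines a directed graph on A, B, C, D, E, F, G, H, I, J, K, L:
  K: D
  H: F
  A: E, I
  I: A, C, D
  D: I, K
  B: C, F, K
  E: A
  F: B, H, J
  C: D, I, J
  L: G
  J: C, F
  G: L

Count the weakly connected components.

2

From A: component {A, B, C, D, E, F, H, I, J, K}.
From G: component {G, L}.
That's 2 components.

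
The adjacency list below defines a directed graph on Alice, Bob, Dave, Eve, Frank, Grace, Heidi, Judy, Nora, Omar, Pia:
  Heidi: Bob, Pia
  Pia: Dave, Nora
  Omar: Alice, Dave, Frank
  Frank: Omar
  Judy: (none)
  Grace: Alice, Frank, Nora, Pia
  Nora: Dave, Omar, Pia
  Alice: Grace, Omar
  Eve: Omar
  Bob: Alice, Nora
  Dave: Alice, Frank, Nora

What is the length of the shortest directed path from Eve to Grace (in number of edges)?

Distance 0: Eve.
Distance 1: Omar.
Distance 2: Alice, Dave, Frank.
Distance 3: Grace, Nora — contains Grace.

3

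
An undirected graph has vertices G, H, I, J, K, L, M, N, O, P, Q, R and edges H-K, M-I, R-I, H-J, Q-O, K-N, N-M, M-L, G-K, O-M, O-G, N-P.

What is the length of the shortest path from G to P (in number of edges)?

3

Distance 0: G.
Distance 1: K, O.
Distance 2: H, M, N, Q.
Distance 3: I, J, L, P — contains P.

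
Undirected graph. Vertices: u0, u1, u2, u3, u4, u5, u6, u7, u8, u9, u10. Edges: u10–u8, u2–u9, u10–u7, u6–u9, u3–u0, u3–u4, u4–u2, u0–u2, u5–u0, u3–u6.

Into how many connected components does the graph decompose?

From u0: component {u0, u2, u3, u4, u5, u6, u9}.
From u1: component {u1}.
From u7: component {u7, u8, u10}.
That's 3 components.

3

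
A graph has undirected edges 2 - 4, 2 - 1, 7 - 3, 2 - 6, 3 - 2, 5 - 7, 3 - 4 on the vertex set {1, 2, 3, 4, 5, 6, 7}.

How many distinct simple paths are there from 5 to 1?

5–7–3–2–1
5–7–3–4–2–1

2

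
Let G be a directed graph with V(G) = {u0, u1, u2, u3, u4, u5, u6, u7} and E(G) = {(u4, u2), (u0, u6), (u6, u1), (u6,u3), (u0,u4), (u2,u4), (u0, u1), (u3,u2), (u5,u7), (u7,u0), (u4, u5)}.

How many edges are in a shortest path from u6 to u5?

Distance 0: u6.
Distance 1: u1, u3.
Distance 2: u2.
Distance 3: u4.
Distance 4: u5 — contains u5.

4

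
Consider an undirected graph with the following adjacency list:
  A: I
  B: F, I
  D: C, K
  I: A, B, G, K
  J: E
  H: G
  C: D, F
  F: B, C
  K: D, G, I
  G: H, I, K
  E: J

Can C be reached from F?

Explore from F.
Distance 1: reach B, C.
Found C.

Yes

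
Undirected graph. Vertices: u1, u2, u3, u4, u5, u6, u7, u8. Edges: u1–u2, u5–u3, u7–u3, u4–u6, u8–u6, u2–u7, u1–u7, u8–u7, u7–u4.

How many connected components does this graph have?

From u1: component {u1, u2, u3, u4, u5, u6, u7, u8}.
That's 1 component.

1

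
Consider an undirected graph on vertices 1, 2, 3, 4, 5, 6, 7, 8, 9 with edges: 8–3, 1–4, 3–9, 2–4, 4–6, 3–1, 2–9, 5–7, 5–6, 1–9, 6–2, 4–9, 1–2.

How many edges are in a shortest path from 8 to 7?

6

Distance 0: 8.
Distance 1: 3.
Distance 2: 1, 9.
Distance 3: 2, 4.
Distance 4: 6.
Distance 5: 5.
Distance 6: 7 — contains 7.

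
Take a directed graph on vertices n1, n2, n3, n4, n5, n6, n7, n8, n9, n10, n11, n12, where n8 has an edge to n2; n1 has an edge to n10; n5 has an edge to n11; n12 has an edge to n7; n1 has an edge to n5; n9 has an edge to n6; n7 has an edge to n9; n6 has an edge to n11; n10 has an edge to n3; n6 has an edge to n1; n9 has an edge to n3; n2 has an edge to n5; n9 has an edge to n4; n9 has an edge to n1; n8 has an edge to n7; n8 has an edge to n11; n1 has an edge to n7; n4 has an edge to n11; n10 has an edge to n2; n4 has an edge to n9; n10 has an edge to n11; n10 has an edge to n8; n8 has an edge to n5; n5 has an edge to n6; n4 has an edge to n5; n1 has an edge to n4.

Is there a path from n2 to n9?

Explore from n2.
Distance 1: reach n5.
Distance 2: reach n6, n11.
Distance 3: reach n1.
Distance 4: reach n4, n7, n10.
Distance 5: reach n3, n8, n9.
Found n9.

Yes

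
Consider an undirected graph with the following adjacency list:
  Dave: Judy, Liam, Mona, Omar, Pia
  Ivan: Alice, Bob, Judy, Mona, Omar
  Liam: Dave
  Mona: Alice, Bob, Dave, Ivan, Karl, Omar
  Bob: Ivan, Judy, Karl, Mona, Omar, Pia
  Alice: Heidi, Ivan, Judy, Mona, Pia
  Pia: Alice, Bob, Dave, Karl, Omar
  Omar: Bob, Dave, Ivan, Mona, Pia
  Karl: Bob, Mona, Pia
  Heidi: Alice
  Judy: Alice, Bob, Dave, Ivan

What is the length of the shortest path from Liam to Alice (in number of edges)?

3

Distance 0: Liam.
Distance 1: Dave.
Distance 2: Judy, Mona, Omar, Pia.
Distance 3: Alice, Bob, Ivan, Karl — contains Alice.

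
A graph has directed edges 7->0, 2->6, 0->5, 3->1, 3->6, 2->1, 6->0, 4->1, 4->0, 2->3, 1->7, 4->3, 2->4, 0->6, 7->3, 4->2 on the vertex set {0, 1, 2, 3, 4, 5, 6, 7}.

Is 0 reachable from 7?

Yes

Explore from 7.
Distance 1: reach 0, 3.
Found 0.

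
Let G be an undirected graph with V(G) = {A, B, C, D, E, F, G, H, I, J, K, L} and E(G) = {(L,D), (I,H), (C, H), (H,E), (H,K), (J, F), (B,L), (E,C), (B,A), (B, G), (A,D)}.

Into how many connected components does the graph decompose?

From A: component {A, B, D, G, L}.
From C: component {C, E, H, I, K}.
From F: component {F, J}.
That's 3 components.

3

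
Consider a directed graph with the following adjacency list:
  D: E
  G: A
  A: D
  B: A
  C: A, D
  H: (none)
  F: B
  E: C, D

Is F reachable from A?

Explore from A.
Distance 1: reach D.
Distance 2: reach E.
Distance 3: reach C.
The search from A is exhausted; no directed path reaches F.

No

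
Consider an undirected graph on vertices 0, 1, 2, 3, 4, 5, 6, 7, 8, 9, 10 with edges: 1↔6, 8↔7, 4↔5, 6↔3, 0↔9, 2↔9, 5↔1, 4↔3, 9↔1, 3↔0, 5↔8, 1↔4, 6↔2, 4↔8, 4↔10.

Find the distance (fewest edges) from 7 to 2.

5

Distance 0: 7.
Distance 1: 8.
Distance 2: 4, 5.
Distance 3: 1, 3, 10.
Distance 4: 0, 6, 9.
Distance 5: 2 — contains 2.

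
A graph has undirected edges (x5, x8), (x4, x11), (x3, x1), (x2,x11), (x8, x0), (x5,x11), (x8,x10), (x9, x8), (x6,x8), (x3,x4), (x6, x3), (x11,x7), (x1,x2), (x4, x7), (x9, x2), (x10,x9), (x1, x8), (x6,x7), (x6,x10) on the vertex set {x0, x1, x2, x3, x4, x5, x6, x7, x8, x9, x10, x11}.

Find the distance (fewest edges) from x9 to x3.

Distance 0: x9.
Distance 1: x2, x8, x10.
Distance 2: x0, x1, x5, x6, x11.
Distance 3: x3, x4, x7 — contains x3.

3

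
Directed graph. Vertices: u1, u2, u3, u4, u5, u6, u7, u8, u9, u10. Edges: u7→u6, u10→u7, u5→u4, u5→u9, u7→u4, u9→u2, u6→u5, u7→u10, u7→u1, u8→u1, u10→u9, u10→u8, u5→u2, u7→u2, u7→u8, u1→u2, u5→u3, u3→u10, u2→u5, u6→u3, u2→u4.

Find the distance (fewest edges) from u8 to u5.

3

Distance 0: u8.
Distance 1: u1.
Distance 2: u2.
Distance 3: u4, u5 — contains u5.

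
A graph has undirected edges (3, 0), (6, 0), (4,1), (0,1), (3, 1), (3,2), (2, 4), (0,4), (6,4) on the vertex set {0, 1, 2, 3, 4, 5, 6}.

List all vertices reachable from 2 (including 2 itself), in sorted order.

0, 1, 2, 3, 4, 6

Start at 2.
Its neighbours: 3, 4.
Then their neighbours: 0, 1, 6.
Nothing further is reachable.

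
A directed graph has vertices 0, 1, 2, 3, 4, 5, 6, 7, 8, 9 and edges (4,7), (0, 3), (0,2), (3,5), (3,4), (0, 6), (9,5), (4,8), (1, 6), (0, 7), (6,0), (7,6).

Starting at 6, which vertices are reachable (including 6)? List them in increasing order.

0, 2, 3, 4, 5, 6, 7, 8

Start at 6.
Its neighbours: 0.
Then their neighbours: 2, 3, 7.
Then next layer: 4, 5.
Then next layer: 8.
Nothing further is reachable.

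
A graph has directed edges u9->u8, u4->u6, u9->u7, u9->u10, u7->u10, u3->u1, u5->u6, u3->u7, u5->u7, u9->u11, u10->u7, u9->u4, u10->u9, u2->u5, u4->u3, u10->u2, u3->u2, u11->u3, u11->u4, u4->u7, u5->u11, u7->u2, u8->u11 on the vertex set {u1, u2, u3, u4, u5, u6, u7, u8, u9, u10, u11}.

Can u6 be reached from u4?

Yes

Explore from u4.
Distance 1: reach u3, u6, u7.
Found u6.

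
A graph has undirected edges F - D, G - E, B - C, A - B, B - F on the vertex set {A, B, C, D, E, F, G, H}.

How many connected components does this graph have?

From A: component {A, B, C, D, F}.
From E: component {E, G}.
From H: component {H}.
That's 3 components.

3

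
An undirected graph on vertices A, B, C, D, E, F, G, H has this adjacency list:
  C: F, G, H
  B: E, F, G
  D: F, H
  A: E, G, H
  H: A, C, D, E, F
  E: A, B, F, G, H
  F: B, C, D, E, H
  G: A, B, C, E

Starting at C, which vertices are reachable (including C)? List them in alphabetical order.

A, B, C, D, E, F, G, H

Start at C.
Its neighbours: F, G, H.
Then their neighbours: A, B, D, E.
Every vertex is now reached.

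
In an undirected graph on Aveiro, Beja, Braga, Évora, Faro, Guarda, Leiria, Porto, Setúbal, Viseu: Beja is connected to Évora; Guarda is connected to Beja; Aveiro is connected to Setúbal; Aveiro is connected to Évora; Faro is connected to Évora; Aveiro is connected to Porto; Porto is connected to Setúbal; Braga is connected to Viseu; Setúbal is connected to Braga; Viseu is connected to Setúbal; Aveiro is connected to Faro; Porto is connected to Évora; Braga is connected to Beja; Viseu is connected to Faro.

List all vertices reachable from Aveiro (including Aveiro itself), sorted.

Aveiro, Beja, Braga, Évora, Faro, Guarda, Porto, Setúbal, Viseu

Start at Aveiro.
Its neighbours: Évora, Faro, Porto, Setúbal.
Then their neighbours: Beja, Braga, Viseu.
Then next layer: Guarda.
Nothing further is reachable.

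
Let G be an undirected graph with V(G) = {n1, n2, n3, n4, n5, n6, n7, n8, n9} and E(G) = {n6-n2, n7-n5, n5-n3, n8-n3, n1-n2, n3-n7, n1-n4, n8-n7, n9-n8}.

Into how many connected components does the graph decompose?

From n1: component {n1, n2, n4, n6}.
From n3: component {n3, n5, n7, n8, n9}.
That's 2 components.

2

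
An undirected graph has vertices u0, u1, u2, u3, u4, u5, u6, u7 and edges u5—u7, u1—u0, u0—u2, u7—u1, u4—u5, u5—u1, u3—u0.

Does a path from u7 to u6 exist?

Explore from u7.
Distance 1: reach u1, u5.
Distance 2: reach u0, u4.
Distance 3: reach u2, u3.
The search is exhausted without reaching u6; it lies in a different component.

No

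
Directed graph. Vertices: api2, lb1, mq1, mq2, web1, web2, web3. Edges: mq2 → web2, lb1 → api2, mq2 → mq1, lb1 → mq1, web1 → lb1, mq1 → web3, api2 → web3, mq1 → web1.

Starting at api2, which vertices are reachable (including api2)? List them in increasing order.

api2, web3

Start at api2.
Its neighbours: web3.
Nothing further is reachable.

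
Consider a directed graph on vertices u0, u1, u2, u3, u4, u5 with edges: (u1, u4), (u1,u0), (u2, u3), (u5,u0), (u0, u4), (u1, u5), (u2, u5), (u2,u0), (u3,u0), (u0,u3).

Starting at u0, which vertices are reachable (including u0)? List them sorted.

u0, u3, u4

Start at u0.
Its neighbours: u3, u4.
Nothing further is reachable.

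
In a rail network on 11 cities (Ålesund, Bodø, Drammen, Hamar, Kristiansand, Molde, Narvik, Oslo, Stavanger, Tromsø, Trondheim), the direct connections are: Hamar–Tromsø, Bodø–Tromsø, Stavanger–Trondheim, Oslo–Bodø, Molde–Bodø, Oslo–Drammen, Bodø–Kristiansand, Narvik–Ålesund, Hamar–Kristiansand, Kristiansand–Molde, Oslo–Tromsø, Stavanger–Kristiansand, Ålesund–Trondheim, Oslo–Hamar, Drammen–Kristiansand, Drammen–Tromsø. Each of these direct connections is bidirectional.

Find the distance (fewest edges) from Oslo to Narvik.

6

Distance 0: Oslo.
Distance 1: Bodø, Drammen, Hamar, Tromsø.
Distance 2: Kristiansand, Molde.
Distance 3: Stavanger.
Distance 4: Trondheim.
Distance 5: Ålesund.
Distance 6: Narvik — contains Narvik.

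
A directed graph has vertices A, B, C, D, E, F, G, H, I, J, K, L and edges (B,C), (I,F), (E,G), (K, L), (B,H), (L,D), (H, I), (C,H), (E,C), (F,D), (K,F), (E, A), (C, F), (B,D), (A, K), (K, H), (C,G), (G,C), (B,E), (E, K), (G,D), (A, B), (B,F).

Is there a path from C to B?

No

Explore from C.
Distance 1: reach F, G, H.
Distance 2: reach D, I.
The search from C is exhausted; no directed path reaches B.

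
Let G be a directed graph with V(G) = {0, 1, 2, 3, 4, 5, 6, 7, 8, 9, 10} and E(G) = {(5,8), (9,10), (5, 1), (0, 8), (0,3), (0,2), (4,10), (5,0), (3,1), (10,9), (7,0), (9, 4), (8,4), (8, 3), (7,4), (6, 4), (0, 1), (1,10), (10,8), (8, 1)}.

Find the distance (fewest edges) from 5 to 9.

Distance 0: 5.
Distance 1: 0, 1, 8.
Distance 2: 2, 3, 4, 10.
Distance 3: 9 — contains 9.

3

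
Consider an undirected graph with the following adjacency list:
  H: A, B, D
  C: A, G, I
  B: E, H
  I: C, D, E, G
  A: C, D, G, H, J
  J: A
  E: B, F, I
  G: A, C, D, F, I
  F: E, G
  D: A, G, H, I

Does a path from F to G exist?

Explore from F.
Distance 1: reach E, G.
Found G.

Yes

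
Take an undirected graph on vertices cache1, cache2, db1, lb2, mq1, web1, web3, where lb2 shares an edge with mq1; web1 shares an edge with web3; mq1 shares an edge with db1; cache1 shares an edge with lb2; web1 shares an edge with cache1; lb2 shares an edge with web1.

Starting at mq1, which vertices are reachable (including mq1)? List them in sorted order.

Start at mq1.
Its neighbours: db1, lb2.
Then their neighbours: cache1, web1.
Then next layer: web3.
Nothing further is reachable.

cache1, db1, lb2, mq1, web1, web3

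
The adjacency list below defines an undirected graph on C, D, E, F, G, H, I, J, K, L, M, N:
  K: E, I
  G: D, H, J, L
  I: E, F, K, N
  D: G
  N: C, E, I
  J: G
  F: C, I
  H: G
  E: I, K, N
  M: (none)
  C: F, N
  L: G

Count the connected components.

From C: component {C, E, F, I, K, N}.
From D: component {D, G, H, J, L}.
From M: component {M}.
That's 3 components.

3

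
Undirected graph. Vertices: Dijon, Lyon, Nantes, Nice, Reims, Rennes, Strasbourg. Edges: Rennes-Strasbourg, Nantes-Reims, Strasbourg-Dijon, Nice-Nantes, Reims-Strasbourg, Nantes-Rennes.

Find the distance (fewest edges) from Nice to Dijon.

4

Distance 0: Nice.
Distance 1: Nantes.
Distance 2: Reims, Rennes.
Distance 3: Strasbourg.
Distance 4: Dijon — contains Dijon.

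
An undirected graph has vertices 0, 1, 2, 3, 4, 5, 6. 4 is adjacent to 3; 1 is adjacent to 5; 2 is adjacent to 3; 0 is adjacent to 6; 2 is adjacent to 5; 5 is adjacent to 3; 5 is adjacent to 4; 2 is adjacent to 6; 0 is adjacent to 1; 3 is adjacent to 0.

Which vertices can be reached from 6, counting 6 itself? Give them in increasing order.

Start at 6.
Its neighbours: 0, 2.
Then their neighbours: 1, 3, 5.
Then next layer: 4.
Every vertex is now reached.

0, 1, 2, 3, 4, 5, 6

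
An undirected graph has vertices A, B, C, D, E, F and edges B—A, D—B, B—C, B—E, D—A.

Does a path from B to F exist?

Explore from B.
Distance 1: reach A, C, D, E.
The search is exhausted without reaching F; it lies in a different component.

No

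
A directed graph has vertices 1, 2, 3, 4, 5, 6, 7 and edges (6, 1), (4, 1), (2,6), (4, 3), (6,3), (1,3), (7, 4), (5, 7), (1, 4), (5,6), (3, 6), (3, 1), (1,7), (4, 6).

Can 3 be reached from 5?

Explore from 5.
Distance 1: reach 6, 7.
Distance 2: reach 1, 3, 4.
Found 3.

Yes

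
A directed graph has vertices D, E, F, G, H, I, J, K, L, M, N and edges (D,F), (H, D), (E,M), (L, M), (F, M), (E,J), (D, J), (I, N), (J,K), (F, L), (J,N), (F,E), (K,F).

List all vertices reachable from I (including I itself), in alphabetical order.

I, N

Start at I.
Its neighbours: N.
Nothing further is reachable.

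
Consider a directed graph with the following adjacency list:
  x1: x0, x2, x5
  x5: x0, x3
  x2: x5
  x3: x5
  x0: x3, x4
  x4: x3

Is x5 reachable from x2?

Yes

Explore from x2.
Distance 1: reach x5.
Found x5.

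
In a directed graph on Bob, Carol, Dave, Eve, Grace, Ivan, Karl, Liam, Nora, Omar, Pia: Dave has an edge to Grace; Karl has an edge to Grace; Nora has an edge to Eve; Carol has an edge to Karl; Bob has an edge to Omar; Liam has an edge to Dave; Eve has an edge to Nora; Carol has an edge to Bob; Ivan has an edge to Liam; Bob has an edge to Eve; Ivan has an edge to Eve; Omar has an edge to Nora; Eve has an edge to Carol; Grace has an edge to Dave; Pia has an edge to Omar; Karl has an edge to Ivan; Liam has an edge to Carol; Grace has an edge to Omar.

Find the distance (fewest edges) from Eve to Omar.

3

Distance 0: Eve.
Distance 1: Carol, Nora.
Distance 2: Bob, Karl.
Distance 3: Grace, Ivan, Omar — contains Omar.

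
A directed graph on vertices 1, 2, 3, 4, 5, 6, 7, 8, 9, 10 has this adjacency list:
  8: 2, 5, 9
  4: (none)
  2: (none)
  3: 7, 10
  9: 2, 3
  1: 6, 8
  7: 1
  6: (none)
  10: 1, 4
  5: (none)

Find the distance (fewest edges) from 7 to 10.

5

Distance 0: 7.
Distance 1: 1.
Distance 2: 6, 8.
Distance 3: 2, 5, 9.
Distance 4: 3.
Distance 5: 10 — contains 10.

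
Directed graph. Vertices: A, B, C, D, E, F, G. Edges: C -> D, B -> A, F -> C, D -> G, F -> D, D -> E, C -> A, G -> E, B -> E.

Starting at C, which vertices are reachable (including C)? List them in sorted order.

Start at C.
Its neighbours: A, D.
Then their neighbours: E, G.
Nothing further is reachable.

A, C, D, E, G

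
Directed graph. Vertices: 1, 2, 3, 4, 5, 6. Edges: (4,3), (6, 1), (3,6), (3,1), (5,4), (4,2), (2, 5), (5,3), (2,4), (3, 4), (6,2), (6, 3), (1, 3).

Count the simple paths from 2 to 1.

6

2→4→3→1
2→4→3→6→1
2→5→3→1
2→5→3→6→1
2→5→4→3→1
2→5→4→3→6→1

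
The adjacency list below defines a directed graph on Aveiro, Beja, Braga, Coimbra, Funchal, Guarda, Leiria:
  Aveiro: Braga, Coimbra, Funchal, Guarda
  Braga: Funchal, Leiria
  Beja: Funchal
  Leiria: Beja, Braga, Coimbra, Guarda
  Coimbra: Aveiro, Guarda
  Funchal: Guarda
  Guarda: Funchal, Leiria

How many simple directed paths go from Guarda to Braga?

2

Guarda→Leiria→Braga
Guarda→Leiria→Coimbra→Aveiro→Braga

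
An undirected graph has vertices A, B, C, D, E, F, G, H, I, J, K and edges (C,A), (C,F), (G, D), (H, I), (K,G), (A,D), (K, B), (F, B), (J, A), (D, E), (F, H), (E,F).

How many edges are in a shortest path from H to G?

4

Distance 0: H.
Distance 1: F, I.
Distance 2: B, C, E.
Distance 3: A, D, K.
Distance 4: G, J — contains G.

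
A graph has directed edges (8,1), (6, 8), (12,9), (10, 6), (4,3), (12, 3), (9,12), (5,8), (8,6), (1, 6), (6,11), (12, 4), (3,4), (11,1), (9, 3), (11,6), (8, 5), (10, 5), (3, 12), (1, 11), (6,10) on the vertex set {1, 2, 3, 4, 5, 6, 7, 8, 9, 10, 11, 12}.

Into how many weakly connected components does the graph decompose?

From 1: component {1, 5, 6, 8, 10, 11}.
From 2: component {2}.
From 3: component {3, 4, 9, 12}.
From 7: component {7}.
That's 4 components.

4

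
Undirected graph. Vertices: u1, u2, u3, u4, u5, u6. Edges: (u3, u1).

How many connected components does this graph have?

From u1: component {u1, u3}.
From u2: component {u2}.
From u4: component {u4}.
From u5: component {u5}.
From u6: component {u6}.
That's 5 components.

5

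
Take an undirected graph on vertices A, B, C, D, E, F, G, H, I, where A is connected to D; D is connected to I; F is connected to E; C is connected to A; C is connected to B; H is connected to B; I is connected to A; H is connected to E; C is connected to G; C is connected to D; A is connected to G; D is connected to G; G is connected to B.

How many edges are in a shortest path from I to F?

Distance 0: I.
Distance 1: A, D.
Distance 2: C, G.
Distance 3: B.
Distance 4: H.
Distance 5: E.
Distance 6: F — contains F.

6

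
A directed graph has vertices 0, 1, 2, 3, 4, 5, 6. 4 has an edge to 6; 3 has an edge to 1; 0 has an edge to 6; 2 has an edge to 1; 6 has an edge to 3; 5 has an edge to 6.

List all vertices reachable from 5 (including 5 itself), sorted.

1, 3, 5, 6

Start at 5.
Its neighbours: 6.
Then their neighbours: 3.
Then next layer: 1.
Nothing further is reachable.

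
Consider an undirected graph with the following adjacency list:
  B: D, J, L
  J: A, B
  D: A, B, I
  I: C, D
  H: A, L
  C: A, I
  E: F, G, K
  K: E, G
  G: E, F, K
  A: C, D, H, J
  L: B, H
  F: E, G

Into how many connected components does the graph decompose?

From A: component {A, B, C, D, H, I, J, L}.
From E: component {E, F, G, K}.
That's 2 components.

2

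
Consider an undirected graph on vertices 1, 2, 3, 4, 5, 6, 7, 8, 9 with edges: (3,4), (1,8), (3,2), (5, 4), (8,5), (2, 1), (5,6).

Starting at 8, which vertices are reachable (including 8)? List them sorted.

Start at 8.
Its neighbours: 1, 5.
Then their neighbours: 2, 4, 6.
Then next layer: 3.
Nothing further is reachable.

1, 2, 3, 4, 5, 6, 8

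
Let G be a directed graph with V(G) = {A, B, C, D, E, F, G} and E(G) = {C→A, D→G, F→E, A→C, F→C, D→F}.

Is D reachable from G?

No

G has no outgoing edges, so nothing is reachable from it.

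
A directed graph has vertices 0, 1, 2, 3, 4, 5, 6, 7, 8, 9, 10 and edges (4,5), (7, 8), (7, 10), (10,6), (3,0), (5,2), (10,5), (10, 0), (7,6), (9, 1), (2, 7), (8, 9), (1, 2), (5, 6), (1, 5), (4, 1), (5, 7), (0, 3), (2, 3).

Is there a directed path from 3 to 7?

No

Explore from 3.
Distance 1: reach 0.
The search from 3 is exhausted; no directed path reaches 7.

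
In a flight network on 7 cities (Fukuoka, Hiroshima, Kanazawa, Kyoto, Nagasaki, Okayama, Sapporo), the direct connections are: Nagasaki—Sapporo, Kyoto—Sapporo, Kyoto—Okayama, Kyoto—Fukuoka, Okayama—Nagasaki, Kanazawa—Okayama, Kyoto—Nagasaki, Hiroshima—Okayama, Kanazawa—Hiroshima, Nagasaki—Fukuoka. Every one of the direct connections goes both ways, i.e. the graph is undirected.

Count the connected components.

From Fukuoka: component {Fukuoka, Hiroshima, Kanazawa, Kyoto, Nagasaki, Okayama, Sapporo}.
That's 1 component.

1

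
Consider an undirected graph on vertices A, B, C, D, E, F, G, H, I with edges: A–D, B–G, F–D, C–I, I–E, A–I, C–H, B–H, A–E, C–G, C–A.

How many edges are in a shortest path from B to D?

Distance 0: B.
Distance 1: G, H.
Distance 2: C.
Distance 3: A, I.
Distance 4: D, E — contains D.

4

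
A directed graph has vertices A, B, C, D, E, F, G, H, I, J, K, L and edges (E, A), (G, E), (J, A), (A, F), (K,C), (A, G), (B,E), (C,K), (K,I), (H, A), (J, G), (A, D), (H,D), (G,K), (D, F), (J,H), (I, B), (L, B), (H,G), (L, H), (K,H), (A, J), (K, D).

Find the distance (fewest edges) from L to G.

2

Distance 0: L.
Distance 1: B, H.
Distance 2: A, D, E, G — contains G.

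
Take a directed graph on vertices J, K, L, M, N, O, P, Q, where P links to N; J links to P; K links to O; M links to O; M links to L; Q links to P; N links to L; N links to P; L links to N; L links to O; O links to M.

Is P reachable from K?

Explore from K.
Distance 1: reach O.
Distance 2: reach M.
Distance 3: reach L.
Distance 4: reach N.
Distance 5: reach P.
Found P.

Yes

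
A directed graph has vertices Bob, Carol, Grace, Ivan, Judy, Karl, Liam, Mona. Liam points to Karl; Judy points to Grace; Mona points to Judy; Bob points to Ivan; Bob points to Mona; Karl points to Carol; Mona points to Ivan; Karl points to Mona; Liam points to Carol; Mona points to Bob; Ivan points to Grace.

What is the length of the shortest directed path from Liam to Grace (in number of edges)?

Distance 0: Liam.
Distance 1: Carol, Karl.
Distance 2: Mona.
Distance 3: Bob, Ivan, Judy.
Distance 4: Grace — contains Grace.

4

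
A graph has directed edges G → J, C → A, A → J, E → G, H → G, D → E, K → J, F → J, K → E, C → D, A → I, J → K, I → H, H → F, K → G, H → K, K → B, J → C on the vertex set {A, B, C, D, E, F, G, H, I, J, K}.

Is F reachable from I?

Yes

Explore from I.
Distance 1: reach H.
Distance 2: reach F, G, K.
Found F.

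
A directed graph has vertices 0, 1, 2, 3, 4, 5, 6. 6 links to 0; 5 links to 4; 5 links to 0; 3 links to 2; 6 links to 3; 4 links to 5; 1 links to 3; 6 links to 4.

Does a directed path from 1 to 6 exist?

No

Explore from 1.
Distance 1: reach 3.
Distance 2: reach 2.
The search from 1 is exhausted; no directed path reaches 6.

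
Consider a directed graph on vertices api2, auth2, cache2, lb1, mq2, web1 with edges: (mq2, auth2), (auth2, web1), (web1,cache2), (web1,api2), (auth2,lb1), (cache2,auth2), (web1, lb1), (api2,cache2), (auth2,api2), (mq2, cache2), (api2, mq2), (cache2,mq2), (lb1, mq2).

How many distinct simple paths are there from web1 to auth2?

web1→api2→cache2→auth2
web1→api2→cache2→mq2→auth2
web1→api2→mq2→auth2
web1→api2→mq2→cache2→auth2
web1→cache2→auth2
web1→cache2→mq2→auth2
web1→lb1→mq2→auth2
web1→lb1→mq2→cache2→auth2

8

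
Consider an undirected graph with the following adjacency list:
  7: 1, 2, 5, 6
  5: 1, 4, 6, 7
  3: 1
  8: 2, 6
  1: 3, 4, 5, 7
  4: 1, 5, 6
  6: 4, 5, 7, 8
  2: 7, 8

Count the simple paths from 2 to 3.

17

2–7–1–3
2–7–5–1–3
2–7–5–4–1–3
2–7–5–6–4–1–3
2–7–6–4–1–3
2–7–6–4–5–1–3
2–7–6–5–1–3
2–7–6–5–4–1–3
... and 9 more.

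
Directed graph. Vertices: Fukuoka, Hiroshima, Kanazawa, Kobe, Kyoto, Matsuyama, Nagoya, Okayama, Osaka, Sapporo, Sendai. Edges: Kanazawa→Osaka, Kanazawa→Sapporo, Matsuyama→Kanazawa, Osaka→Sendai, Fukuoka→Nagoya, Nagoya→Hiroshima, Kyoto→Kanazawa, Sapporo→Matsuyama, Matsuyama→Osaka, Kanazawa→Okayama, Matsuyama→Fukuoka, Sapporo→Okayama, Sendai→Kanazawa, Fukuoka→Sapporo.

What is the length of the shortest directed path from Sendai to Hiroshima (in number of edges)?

6

Distance 0: Sendai.
Distance 1: Kanazawa.
Distance 2: Okayama, Osaka, Sapporo.
Distance 3: Matsuyama.
Distance 4: Fukuoka.
Distance 5: Nagoya.
Distance 6: Hiroshima — contains Hiroshima.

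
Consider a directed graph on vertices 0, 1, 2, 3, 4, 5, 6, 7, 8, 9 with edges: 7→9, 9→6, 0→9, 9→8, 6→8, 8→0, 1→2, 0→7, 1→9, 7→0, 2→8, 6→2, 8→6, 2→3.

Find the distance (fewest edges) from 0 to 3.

Distance 0: 0.
Distance 1: 7, 9.
Distance 2: 6, 8.
Distance 3: 2.
Distance 4: 3 — contains 3.

4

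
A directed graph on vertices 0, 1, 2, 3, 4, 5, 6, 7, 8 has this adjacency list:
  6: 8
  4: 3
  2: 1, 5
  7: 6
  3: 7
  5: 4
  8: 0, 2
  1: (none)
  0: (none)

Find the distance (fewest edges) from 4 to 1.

6

Distance 0: 4.
Distance 1: 3.
Distance 2: 7.
Distance 3: 6.
Distance 4: 8.
Distance 5: 0, 2.
Distance 6: 1, 5 — contains 1.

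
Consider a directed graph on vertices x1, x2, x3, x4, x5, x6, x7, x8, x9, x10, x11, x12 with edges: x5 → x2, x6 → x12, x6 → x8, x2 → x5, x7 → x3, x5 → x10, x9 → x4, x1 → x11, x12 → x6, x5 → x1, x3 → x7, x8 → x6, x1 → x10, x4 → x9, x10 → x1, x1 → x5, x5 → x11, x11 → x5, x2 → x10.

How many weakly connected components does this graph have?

From x1: component {x1, x2, x5, x10, x11}.
From x3: component {x3, x7}.
From x4: component {x4, x9}.
From x6: component {x6, x8, x12}.
That's 4 components.

4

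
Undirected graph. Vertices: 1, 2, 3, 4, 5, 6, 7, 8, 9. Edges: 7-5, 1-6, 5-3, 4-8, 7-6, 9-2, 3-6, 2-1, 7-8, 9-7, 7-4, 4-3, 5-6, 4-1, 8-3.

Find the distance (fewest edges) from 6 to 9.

2

Distance 0: 6.
Distance 1: 1, 3, 5, 7.
Distance 2: 2, 4, 8, 9 — contains 9.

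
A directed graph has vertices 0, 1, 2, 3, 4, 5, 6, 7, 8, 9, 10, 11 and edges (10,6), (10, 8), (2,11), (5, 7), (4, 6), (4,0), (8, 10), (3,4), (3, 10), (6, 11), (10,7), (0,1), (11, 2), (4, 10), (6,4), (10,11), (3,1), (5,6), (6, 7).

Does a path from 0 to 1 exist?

Explore from 0.
Distance 1: reach 1.
Found 1.

Yes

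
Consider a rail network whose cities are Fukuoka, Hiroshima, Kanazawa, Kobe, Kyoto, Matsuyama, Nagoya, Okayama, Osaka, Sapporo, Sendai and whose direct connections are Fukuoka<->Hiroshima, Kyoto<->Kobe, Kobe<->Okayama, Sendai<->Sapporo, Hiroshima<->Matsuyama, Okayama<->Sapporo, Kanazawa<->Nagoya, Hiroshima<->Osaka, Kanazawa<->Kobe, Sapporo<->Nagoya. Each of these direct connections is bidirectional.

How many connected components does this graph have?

From Fukuoka: component {Fukuoka, Hiroshima, Matsuyama, Osaka}.
From Kanazawa: component {Kanazawa, Kobe, Kyoto, Nagoya, Okayama, Sapporo, Sendai}.
That's 2 components.

2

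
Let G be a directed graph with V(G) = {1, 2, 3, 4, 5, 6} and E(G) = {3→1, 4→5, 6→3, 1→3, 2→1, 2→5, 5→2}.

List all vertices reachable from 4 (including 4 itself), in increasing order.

Start at 4.
Its neighbours: 5.
Then their neighbours: 2.
Then next layer: 1.
Then next layer: 3.
Nothing further is reachable.

1, 2, 3, 4, 5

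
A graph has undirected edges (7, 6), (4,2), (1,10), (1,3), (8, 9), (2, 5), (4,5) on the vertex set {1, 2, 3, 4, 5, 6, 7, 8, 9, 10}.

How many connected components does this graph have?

From 1: component {1, 3, 10}.
From 2: component {2, 4, 5}.
From 6: component {6, 7}.
From 8: component {8, 9}.
That's 4 components.

4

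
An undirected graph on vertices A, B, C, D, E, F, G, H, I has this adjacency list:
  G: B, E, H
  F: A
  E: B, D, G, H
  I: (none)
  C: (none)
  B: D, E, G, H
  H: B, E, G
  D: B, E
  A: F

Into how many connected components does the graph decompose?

4

From A: component {A, F}.
From B: component {B, D, E, G, H}.
From C: component {C}.
From I: component {I}.
That's 4 components.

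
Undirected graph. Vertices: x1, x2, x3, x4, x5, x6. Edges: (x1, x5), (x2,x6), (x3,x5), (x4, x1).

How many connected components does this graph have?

2

From x1: component {x1, x3, x4, x5}.
From x2: component {x2, x6}.
That's 2 components.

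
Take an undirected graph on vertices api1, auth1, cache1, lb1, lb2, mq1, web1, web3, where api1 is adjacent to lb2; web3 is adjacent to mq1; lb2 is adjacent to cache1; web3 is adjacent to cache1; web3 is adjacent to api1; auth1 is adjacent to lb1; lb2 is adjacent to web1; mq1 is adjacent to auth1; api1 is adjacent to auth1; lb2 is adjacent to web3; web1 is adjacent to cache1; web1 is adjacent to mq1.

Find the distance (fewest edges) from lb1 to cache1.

Distance 0: lb1.
Distance 1: auth1.
Distance 2: api1, mq1.
Distance 3: lb2, web1, web3.
Distance 4: cache1 — contains cache1.

4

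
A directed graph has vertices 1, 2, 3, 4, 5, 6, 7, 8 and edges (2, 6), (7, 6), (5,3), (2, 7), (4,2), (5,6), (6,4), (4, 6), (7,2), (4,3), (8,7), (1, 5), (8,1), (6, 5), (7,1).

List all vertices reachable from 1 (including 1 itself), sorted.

1, 2, 3, 4, 5, 6, 7

Start at 1.
Its neighbours: 5.
Then their neighbours: 3, 6.
Then next layer: 4.
Then next layer: 2.
Then next layer: 7.
Nothing further is reachable.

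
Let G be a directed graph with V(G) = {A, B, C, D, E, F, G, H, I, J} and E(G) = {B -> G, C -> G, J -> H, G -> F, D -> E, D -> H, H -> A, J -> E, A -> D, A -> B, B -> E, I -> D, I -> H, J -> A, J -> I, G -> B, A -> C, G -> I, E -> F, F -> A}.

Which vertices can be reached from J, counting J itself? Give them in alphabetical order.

A, B, C, D, E, F, G, H, I, J

Start at J.
Its neighbours: A, E, H, I.
Then their neighbours: B, C, D, F.
Then next layer: G.
Every vertex is now reached.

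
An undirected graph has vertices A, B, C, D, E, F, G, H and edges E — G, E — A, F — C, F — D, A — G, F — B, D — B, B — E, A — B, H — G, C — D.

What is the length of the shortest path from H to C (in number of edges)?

5

Distance 0: H.
Distance 1: G.
Distance 2: A, E.
Distance 3: B.
Distance 4: D, F.
Distance 5: C — contains C.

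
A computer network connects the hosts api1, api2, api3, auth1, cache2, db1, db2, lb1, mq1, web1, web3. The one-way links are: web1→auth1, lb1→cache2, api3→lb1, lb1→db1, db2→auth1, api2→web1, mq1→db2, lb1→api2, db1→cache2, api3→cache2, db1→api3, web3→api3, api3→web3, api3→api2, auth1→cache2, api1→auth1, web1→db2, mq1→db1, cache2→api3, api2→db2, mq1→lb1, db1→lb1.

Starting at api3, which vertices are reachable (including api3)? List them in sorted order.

Start at api3.
Its neighbours: api2, cache2, lb1, web3.
Then their neighbours: db1, db2, web1.
Then next layer: auth1.
Nothing further is reachable.

api2, api3, auth1, cache2, db1, db2, lb1, web1, web3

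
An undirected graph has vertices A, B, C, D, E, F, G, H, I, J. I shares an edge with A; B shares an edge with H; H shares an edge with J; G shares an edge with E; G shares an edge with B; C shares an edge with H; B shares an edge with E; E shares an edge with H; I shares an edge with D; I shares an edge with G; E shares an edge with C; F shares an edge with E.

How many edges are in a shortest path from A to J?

5

Distance 0: A.
Distance 1: I.
Distance 2: D, G.
Distance 3: B, E.
Distance 4: C, F, H.
Distance 5: J — contains J.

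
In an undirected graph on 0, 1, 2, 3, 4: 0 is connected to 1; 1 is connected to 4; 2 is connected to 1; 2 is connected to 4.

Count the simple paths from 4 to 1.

4–1
4–2–1

2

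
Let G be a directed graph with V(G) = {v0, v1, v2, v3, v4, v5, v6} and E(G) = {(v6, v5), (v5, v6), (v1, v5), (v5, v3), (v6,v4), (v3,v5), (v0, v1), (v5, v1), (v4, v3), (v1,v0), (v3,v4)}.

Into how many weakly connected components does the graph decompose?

From v0: component {v0, v1, v3, v4, v5, v6}.
From v2: component {v2}.
That's 2 components.

2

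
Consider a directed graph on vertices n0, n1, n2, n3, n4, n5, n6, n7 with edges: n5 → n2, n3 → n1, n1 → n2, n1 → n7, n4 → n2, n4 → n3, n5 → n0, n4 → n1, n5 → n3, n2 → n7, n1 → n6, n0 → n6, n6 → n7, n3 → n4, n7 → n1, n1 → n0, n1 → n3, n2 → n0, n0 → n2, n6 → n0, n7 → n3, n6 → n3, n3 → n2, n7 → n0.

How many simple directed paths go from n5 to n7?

n5→n0→n2→n7
n5→n0→n6→n3→n1→n2→n7
n5→n0→n6→n3→n1→n7
n5→n0→n6→n3→n2→n7
n5→n0→n6→n3→n4→n1→n2→n7
n5→n0→n6→n3→n4→n1→n7
n5→n0→n6→n3→n4→n2→n7
n5→n0→n6→n7
... and 22 more.

30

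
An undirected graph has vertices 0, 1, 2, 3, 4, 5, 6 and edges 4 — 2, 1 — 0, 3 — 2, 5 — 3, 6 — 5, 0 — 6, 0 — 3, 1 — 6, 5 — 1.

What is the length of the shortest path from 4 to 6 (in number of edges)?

4

Distance 0: 4.
Distance 1: 2.
Distance 2: 3.
Distance 3: 0, 5.
Distance 4: 1, 6 — contains 6.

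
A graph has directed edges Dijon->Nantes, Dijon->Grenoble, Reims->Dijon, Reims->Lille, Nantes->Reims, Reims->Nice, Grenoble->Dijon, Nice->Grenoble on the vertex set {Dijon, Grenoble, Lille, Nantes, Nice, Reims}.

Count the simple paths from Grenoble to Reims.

1

Grenoble→Dijon→Nantes→Reims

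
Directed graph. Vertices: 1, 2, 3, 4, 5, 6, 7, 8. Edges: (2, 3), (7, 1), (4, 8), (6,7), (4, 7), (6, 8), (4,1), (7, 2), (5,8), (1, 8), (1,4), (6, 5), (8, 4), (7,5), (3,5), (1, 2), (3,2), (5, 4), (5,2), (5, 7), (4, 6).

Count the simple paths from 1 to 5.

1→2→3→5
1→4→6→5
1→4→6→7→2→3→5
1→4→6→7→5
1→4→7→2→3→5
1→4→7→5
1→8→4→6→5
1→8→4→6→7→2→3→5
1→8→4→6→7→5
1→8→4→7→2→3→5
1→8→4→7→5

11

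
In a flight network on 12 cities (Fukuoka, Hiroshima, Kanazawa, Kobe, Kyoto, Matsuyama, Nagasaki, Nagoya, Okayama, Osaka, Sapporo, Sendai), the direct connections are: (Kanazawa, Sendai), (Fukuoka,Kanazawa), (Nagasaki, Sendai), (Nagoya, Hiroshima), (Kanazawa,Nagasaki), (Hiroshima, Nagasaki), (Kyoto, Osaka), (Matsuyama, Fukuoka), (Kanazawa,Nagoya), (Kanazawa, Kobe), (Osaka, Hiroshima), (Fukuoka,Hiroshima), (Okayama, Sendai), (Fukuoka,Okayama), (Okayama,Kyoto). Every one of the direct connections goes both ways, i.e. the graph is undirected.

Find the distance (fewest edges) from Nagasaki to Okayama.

Distance 0: Nagasaki.
Distance 1: Hiroshima, Kanazawa, Sendai.
Distance 2: Fukuoka, Kobe, Nagoya, Okayama, Osaka — contains Okayama.

2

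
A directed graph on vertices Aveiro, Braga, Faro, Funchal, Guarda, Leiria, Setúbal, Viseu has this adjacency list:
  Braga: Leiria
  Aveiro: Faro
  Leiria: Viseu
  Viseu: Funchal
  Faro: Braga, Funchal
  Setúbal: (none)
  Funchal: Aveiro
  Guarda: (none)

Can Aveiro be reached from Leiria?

Explore from Leiria.
Distance 1: reach Viseu.
Distance 2: reach Funchal.
Distance 3: reach Aveiro.
Found Aveiro.

Yes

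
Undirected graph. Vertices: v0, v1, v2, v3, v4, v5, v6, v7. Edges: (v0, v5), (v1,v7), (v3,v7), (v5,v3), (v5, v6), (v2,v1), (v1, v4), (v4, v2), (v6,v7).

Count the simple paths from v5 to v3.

v5–v3
v5–v6–v7–v3

2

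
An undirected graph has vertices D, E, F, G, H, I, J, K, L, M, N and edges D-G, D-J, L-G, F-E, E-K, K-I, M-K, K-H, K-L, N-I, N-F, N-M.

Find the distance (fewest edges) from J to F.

Distance 0: J.
Distance 1: D.
Distance 2: G.
Distance 3: L.
Distance 4: K.
Distance 5: E, H, I, M.
Distance 6: F, N — contains F.

6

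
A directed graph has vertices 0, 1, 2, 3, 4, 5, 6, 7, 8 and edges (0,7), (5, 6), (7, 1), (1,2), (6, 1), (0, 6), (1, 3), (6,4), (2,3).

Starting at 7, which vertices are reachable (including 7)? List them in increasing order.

Start at 7.
Its neighbours: 1.
Then their neighbours: 2, 3.
Nothing further is reachable.

1, 2, 3, 7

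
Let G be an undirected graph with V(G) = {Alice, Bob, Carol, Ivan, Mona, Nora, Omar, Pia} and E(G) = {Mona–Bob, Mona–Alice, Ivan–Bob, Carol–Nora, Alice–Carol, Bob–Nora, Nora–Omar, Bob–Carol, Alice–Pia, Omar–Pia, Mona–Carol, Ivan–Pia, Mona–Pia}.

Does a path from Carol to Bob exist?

Yes

Explore from Carol.
Distance 1: reach Alice, Bob, Mona, Nora.
Found Bob.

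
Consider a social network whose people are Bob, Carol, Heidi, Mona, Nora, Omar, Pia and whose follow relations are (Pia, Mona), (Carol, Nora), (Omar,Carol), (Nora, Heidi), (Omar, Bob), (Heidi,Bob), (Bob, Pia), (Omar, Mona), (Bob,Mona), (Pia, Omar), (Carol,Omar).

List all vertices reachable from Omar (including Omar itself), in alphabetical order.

Start at Omar.
Its neighbours: Bob, Carol, Mona.
Then their neighbours: Nora, Pia.
Then next layer: Heidi.
Every vertex is now reached.

Bob, Carol, Heidi, Mona, Nora, Omar, Pia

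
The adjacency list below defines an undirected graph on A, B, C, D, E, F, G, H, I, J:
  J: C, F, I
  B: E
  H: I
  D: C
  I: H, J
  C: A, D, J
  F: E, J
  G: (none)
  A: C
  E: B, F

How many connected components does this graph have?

2

From A: component {A, B, C, D, E, F, H, I, J}.
From G: component {G}.
That's 2 components.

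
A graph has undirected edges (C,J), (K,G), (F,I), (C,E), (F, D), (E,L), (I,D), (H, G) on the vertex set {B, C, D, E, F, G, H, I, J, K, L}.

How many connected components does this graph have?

4

From B: component {B}.
From C: component {C, E, J, L}.
From D: component {D, F, I}.
From G: component {G, H, K}.
That's 4 components.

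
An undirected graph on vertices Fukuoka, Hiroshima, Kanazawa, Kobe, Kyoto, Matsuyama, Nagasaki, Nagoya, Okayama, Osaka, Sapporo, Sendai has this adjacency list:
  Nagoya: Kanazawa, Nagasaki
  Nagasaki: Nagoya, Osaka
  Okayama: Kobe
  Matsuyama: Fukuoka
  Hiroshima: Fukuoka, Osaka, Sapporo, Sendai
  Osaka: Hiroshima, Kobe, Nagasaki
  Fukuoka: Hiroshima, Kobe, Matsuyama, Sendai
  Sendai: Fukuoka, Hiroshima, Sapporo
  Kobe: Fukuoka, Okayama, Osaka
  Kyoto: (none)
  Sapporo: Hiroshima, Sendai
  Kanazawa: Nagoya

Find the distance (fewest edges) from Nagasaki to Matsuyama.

Distance 0: Nagasaki.
Distance 1: Nagoya, Osaka.
Distance 2: Hiroshima, Kanazawa, Kobe.
Distance 3: Fukuoka, Okayama, Sapporo, Sendai.
Distance 4: Matsuyama — contains Matsuyama.

4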